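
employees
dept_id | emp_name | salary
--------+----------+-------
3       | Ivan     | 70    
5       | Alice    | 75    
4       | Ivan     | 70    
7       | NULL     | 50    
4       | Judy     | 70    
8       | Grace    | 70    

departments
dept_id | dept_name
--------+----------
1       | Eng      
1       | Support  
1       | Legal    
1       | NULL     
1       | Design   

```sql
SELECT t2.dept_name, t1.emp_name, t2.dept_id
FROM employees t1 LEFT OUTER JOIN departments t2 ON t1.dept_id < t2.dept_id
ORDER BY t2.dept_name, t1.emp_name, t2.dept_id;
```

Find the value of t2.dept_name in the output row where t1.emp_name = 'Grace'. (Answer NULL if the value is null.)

NULL

LEFT JOIN keeps every row from `employees`; unmatched rows get NULL for `departments`'s columns.
Matching on t1.dept_id < t2.dept_id.
- dept_id=3: no t2 row matches, row kept with t2 columns NULL.
- dept_id=5: no t2 row matches, row kept with t2 columns NULL.
- dept_id=4: no t2 row matches, row kept with t2 columns NULL.
- dept_id=7: no t2 row matches, row kept with t2 columns NULL.
- dept_id=4: no t2 row matches, row kept with t2 columns NULL.
- dept_id=8: no t2 row matches, row kept with t2 columns NULL.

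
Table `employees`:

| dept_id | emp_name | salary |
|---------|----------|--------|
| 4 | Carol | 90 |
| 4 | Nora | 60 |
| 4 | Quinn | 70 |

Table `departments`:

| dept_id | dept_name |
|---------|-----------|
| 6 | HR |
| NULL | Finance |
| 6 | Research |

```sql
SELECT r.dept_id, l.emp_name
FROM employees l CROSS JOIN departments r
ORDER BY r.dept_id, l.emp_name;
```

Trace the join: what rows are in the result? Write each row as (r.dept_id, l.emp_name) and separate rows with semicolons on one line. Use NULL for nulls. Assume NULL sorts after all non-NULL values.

(6, Carol); (6, Carol); (6, Nora); (6, Nora); (6, Quinn); (6, Quinn); (NULL, Carol); (NULL, Nora); (NULL, Quinn)

CROSS JOIN pairs every row of `employees` with every row of `departments`: 3 × 3 = 9 rows.
After projecting and ordering:
r.dept_id | l.emp_name
6 | Carol
6 | Carol
6 | Nora
6 | Nora
6 | Quinn
6 | Quinn
NULL | Carol
NULL | Nora
NULL | Quinn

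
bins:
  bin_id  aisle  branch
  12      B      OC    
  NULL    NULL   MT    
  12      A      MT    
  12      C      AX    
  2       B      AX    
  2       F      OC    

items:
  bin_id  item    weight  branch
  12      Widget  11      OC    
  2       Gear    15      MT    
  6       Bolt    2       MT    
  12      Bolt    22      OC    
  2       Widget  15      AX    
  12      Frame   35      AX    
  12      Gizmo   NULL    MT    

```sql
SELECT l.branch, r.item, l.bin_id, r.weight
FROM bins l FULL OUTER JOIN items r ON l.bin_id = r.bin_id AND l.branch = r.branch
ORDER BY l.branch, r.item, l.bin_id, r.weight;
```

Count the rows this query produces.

FULL OUTER JOIN keeps every row from both sides; unmatched rows get NULL for the other side's columns.
Matching on l.bin_id = r.bin_id AND l.branch = r.branch. A NULL in a compared column never satisfies the condition.
- l row (bin_id=12, branch=OC): matches 2 r row(s) → 2 output row(s).
- l row (bin_id=NULL, branch=MT): no match → kept, r columns NULL.
- l row (bin_id=12, branch=MT): matches 1 r row(s) → 1 output row(s).
- l row (bin_id=12, branch=AX): matches 1 r row(s) → 1 output row(s).
- l row (bin_id=2, branch=AX): matches 1 r row(s) → 1 output row(s).
- l row (bin_id=2, branch=OC): no match → kept, r columns NULL.
- plus 2 unmatched r row(s), each kept with NULL l columns.
Total: 5 matched + 4 padded = 9 rows.

9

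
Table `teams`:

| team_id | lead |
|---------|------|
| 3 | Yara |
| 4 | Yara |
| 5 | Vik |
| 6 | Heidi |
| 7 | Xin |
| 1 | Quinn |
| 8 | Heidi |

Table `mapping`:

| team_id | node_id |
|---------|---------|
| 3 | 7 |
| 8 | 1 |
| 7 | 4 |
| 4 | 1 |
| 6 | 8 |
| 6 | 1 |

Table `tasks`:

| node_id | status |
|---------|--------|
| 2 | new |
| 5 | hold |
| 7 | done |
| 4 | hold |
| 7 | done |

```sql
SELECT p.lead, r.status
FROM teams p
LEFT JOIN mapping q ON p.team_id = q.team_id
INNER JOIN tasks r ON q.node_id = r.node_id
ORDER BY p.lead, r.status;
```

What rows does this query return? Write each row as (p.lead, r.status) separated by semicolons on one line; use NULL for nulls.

Step 1 — p LEFT JOIN q on team_id → 8 row(s).
Then INNER JOIN `tasks r` on node_id: keep only rows whose q.node_id appears in r.

(Xin, hold); (Yara, done); (Yara, done)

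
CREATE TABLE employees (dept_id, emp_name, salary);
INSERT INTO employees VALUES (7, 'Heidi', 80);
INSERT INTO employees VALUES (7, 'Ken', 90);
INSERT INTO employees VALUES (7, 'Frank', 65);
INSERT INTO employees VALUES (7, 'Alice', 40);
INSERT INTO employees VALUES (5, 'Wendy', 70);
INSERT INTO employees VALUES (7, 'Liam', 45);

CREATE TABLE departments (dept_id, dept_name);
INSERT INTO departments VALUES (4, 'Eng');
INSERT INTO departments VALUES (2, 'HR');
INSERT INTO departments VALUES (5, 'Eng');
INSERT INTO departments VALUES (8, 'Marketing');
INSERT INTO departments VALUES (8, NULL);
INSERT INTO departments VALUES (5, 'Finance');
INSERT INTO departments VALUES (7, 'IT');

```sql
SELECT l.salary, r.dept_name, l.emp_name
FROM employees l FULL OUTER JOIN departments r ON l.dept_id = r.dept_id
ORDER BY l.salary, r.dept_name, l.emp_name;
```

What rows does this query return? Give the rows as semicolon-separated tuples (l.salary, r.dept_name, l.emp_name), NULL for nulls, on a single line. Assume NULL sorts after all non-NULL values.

FULL OUTER JOIN keeps every row from both sides; unmatched rows get NULL for the other side's columns.
Matching on l.dept_id = r.dept_id.
- l row (dept_id=7): matches 1 r row(s) → 1 output row(s).
- l row (dept_id=7): matches 1 r row(s) → 1 output row(s).
- l row (dept_id=7): matches 1 r row(s) → 1 output row(s).
- l row (dept_id=7): matches 1 r row(s) → 1 output row(s).
- l row (dept_id=5): matches 2 r row(s) → 2 output row(s).
- l row (dept_id=7): matches 1 r row(s) → 1 output row(s).
- 4 r row(s) had no l match → kept, l columns NULL.

(40, IT, Alice); (45, IT, Liam); (65, IT, Frank); (70, Eng, Wendy); (70, Finance, Wendy); (80, IT, Heidi); (90, IT, Ken); (NULL, Eng, NULL); (NULL, HR, NULL); (NULL, Marketing, NULL); (NULL, NULL, NULL)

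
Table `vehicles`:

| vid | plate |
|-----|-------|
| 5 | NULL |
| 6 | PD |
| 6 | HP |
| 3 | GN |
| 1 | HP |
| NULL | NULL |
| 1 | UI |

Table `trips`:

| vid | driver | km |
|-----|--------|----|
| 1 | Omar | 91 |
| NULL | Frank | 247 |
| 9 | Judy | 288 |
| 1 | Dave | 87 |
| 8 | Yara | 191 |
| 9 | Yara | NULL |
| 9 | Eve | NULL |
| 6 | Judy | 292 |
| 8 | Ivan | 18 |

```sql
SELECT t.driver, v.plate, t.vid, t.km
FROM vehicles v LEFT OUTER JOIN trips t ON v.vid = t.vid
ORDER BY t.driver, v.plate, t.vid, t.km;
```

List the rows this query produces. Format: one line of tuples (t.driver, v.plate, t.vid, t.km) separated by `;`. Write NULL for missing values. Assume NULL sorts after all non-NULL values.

(Dave, HP, 1, 87); (Dave, UI, 1, 87); (Judy, HP, 6, 292); (Judy, PD, 6, 292); (Omar, HP, 1, 91); (Omar, UI, 1, 91); (NULL, GN, NULL, NULL); (NULL, NULL, NULL, NULL); (NULL, NULL, NULL, NULL)

LEFT JOIN keeps every row from `vehicles`; unmatched rows get NULL for `trips`'s columns.
Matching on v.vid = t.vid. A NULL in a compared column never satisfies the condition.
- v (vid=5) has no partner → padded with NULL.
- v (vid=6) pairs with 1 row(s) of t.
- v (vid=6) pairs with 1 row(s) of t.
- v (vid=3) has no partner → padded with NULL.
- v (vid=1) pairs with 2 row(s) of t.
- v (vid=NULL) has no partner → padded with NULL.
- v (vid=1) pairs with 2 row(s) of t.
After projecting and ordering:
t.driver | v.plate | t.vid | t.km
Dave | HP | 1 | 87
Dave | UI | 1 | 87
Judy | HP | 6 | 292
Judy | PD | 6 | 292
Omar | HP | 1 | 91
Omar | UI | 1 | 91
NULL | GN | NULL | NULL
NULL | NULL | NULL | NULL
NULL | NULL | NULL | NULL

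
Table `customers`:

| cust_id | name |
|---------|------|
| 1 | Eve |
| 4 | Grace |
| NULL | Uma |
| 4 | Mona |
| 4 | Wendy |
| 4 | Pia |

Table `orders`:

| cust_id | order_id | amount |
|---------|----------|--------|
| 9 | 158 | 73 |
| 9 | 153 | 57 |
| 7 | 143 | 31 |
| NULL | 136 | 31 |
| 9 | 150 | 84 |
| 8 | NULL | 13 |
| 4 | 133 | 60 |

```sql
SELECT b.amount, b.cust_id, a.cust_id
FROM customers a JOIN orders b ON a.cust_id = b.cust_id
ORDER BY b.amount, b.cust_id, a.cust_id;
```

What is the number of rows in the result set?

INNER JOIN keeps only pairs where the ON condition holds.
Matching on a.cust_id = b.cust_id. A NULL in a compared column never satisfies the condition.
- a (cust_id=1) has no partner → excluded.
- a (cust_id=4) pairs with 1 row(s) of b.
- a (cust_id=NULL) has no partner → excluded.
- a (cust_id=4) pairs with 1 row(s) of b.
- a (cust_id=4) pairs with 1 row(s) of b.
- a (cust_id=4) pairs with 1 row(s) of b.
Total: 4 rows.

4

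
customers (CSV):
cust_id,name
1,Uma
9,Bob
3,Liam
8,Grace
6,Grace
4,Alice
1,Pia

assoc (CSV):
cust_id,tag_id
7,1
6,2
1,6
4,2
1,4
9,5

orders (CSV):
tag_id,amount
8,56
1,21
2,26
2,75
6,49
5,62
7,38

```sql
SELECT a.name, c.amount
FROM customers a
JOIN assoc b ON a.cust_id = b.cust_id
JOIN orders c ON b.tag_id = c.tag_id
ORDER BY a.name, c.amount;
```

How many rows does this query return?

7

Evaluate left to right. First `customers a INNER JOIN assoc b` on cust_id: 7 row(s).
Then INNER JOIN `orders c` on tag_id: keep only rows whose b.tag_id appears in c.
Result: 7 row(s).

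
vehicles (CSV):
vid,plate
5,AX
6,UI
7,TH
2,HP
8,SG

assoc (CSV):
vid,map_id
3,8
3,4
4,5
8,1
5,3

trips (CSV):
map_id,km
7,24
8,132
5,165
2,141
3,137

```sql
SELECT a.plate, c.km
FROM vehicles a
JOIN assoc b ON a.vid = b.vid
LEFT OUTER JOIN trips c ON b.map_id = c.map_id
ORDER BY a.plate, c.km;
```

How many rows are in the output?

Step 1 — a INNER JOIN b on vid → 2 row(s).
Then LEFT JOIN `trips c` on map_id: each of those 2 rows is kept; rows whose b.map_id has no match in c get NULL for c's columns.
Result: 2 row(s).

2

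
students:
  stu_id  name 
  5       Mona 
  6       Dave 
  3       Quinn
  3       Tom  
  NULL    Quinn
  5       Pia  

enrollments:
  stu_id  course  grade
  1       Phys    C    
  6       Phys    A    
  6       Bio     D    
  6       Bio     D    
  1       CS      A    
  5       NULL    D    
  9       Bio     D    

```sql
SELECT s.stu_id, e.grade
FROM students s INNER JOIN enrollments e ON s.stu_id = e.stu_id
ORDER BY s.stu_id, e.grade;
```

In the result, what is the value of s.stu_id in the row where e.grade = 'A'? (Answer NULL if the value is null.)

6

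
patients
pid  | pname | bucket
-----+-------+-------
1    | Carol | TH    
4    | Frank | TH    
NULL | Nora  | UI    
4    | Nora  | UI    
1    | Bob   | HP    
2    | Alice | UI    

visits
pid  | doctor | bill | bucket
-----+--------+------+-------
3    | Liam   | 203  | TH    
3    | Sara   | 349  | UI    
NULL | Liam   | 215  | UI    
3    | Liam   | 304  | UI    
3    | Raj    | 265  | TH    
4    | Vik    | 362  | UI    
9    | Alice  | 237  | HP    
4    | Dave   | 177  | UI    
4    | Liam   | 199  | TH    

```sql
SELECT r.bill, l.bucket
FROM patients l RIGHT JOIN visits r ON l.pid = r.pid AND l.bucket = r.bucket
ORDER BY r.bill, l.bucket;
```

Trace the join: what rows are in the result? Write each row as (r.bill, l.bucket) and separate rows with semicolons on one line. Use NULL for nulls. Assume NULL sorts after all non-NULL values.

RIGHT JOIN keeps every row from `visits`; unmatched rows get NULL for `patients`'s columns.
Matching on l.pid = r.pid AND l.bucket = r.bucket. A NULL in a compared column never satisfies the condition.
- l[0] pid=1, bucket=TH → no match.
- l[1] pid=4, bucket=TH → 1 match(es) in r → 1 row(s).
- l[2] pid=NULL, bucket=UI → no match.
- l[3] pid=4, bucket=UI → 2 match(es) in r → 2 row(s).
- l[4] pid=1, bucket=HP → no match.
- l[5] pid=2, bucket=UI → no match.
- 6 r row(s) had no l match → kept, l columns NULL.
After projecting and ordering:
r.bill | l.bucket
177 | UI
199 | TH
203 | NULL
215 | NULL
237 | NULL
265 | NULL
304 | NULL
349 | NULL
362 | UI

(177, UI); (199, TH); (203, NULL); (215, NULL); (237, NULL); (265, NULL); (304, NULL); (349, NULL); (362, UI)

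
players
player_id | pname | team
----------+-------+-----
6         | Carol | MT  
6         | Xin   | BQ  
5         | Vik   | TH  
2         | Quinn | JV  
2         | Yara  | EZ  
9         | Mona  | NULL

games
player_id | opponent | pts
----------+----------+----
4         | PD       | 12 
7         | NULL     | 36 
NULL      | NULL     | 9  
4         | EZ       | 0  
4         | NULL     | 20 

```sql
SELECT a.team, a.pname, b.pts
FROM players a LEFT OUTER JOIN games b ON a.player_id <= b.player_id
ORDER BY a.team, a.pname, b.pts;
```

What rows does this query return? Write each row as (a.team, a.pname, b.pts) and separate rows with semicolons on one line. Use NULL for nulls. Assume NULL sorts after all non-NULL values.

LEFT JOIN keeps every row from `players`; unmatched rows get NULL for `games`'s columns.
Matching on a.player_id <= b.player_id. A NULL in a compared column never satisfies the condition.
Matched pairs: 11; unmatched a rows kept: 1.

(BQ, Xin, 36); (EZ, Yara, 0); (EZ, Yara, 12); (EZ, Yara, 20); (EZ, Yara, 36); (JV, Quinn, 0); (JV, Quinn, 12); (JV, Quinn, 20); (JV, Quinn, 36); (MT, Carol, 36); (TH, Vik, 36); (NULL, Mona, NULL)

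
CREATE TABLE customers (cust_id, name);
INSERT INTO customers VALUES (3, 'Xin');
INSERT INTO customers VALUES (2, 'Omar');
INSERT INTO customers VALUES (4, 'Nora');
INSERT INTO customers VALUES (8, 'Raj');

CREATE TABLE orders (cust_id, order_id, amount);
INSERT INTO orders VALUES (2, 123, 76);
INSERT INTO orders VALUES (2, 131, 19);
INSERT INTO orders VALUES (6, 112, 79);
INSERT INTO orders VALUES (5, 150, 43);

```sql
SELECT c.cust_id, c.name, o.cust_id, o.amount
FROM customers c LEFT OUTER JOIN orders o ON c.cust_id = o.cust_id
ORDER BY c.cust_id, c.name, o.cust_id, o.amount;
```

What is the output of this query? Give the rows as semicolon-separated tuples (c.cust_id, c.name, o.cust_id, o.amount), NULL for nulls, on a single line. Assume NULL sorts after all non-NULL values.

(2, Omar, 2, 19); (2, Omar, 2, 76); (3, Xin, NULL, NULL); (4, Nora, NULL, NULL); (8, Raj, NULL, NULL)

LEFT JOIN keeps every row from `customers`; unmatched rows get NULL for `orders`'s columns.
Matching on c.cust_id = o.cust_id.
Matched pairs: 2; unmatched c rows kept: 3.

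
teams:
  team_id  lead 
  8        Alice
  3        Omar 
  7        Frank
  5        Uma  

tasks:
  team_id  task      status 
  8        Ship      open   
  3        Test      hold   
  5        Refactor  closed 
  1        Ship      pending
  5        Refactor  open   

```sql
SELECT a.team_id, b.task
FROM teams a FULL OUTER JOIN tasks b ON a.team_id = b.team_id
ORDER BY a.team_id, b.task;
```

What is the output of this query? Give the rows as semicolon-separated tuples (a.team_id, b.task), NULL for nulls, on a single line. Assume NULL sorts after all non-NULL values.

(3, Test); (5, Refactor); (5, Refactor); (7, NULL); (8, Ship); (NULL, Ship)

FULL OUTER JOIN keeps every row from both sides; unmatched rows get NULL for the other side's columns.
Matching on a.team_id = b.team_id.
- team_id=8: 1 matching b row(s), so 1 row(s) emitted.
- team_id=3: 1 matching b row(s), so 1 row(s) emitted.
- team_id=7: no b row matches, row kept with b columns NULL.
- team_id=5: 2 matching b row(s), so 2 row(s) emitted.
- 1 row(s) from b found no a partner → padded with NULL.
After projecting and ordering:
a.team_id | b.task
3 | Test
5 | Refactor
5 | Refactor
7 | NULL
8 | Ship
NULL | Ship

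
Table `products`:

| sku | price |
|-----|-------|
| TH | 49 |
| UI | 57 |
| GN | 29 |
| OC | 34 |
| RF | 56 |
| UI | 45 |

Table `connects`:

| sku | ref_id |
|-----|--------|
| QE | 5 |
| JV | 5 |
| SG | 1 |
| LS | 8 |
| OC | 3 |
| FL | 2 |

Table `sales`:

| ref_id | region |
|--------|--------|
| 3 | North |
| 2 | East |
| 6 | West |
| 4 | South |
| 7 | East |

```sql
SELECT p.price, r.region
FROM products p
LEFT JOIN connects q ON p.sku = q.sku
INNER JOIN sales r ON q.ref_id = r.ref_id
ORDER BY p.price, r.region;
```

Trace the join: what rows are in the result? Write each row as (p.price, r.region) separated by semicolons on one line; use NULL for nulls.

(34, North)

Step 1 — p LEFT JOIN q on sku → 6 row(s).
Then INNER JOIN `sales r` on ref_id: keep only rows whose q.ref_id appears in r.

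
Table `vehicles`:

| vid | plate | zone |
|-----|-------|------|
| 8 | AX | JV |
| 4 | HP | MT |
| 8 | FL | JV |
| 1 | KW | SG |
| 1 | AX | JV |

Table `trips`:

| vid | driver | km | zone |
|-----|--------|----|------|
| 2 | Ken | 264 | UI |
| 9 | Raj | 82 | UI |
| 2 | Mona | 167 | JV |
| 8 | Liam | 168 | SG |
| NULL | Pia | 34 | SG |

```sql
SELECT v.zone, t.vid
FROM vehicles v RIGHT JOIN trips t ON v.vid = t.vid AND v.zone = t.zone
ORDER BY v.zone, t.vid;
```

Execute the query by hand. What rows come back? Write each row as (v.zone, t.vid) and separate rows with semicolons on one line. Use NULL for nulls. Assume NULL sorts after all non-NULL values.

RIGHT JOIN keeps every row from `trips`; unmatched rows get NULL for `vehicles`'s columns.
Matching on v.vid = t.vid AND v.zone = t.zone. A NULL in a compared column never satisfies the condition.
- vid=8, zone=JV: no matching t row.
- vid=4, zone=MT: no matching t row.
- vid=8, zone=JV: no matching t row.
- vid=1, zone=SG: no matching t row.
- vid=1, zone=JV: no matching t row.
- plus 5 unmatched t row(s), each kept with NULL v columns.
After projecting and ordering:
v.zone | t.vid
NULL | 2
NULL | 2
NULL | 8
NULL | 9
NULL | NULL

(NULL, 2); (NULL, 2); (NULL, 8); (NULL, 9); (NULL, NULL)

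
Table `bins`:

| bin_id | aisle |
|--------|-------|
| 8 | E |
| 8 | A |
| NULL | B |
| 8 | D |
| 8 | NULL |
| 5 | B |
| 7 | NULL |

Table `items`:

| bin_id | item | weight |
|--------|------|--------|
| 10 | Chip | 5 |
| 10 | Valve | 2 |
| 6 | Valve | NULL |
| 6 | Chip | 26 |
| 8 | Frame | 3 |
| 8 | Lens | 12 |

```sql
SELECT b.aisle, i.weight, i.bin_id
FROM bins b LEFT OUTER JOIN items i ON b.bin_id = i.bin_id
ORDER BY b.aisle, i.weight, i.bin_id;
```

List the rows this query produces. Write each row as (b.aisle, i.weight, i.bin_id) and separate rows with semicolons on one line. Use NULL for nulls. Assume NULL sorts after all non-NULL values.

LEFT JOIN keeps every row from `bins`; unmatched rows get NULL for `items`'s columns.
Matching on b.bin_id = i.bin_id. A NULL in a compared column never satisfies the condition.
Matched pairs: 8; unmatched b rows kept: 3.

(A, 3, 8); (A, 12, 8); (B, NULL, NULL); (B, NULL, NULL); (D, 3, 8); (D, 12, 8); (E, 3, 8); (E, 12, 8); (NULL, 3, 8); (NULL, 12, 8); (NULL, NULL, NULL)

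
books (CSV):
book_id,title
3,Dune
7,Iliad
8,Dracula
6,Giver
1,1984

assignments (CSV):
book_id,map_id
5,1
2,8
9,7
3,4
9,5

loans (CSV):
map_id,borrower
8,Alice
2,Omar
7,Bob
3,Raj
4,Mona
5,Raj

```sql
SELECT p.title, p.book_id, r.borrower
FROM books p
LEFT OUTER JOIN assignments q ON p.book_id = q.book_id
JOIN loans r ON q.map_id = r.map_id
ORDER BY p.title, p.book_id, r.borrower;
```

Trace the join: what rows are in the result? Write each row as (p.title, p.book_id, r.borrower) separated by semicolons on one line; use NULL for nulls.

Evaluate left to right. First `books p LEFT JOIN assignments q` on book_id: 5 row(s).
Then INNER JOIN `loans r` on map_id: keep only rows whose q.map_id appears in r.

(Dune, 3, Mona)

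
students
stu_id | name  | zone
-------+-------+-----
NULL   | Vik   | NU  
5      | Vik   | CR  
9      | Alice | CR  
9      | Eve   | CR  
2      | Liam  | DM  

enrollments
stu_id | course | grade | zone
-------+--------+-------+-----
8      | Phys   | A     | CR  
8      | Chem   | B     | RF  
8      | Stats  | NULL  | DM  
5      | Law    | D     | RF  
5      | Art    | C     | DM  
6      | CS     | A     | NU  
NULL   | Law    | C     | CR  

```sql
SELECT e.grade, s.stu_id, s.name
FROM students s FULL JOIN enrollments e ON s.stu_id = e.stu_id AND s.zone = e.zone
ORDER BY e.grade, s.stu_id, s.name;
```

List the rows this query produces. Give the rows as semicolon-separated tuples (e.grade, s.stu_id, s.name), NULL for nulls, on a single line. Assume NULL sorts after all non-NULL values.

FULL OUTER JOIN keeps every row from both sides; unmatched rows get NULL for the other side's columns.
Matching on s.stu_id = e.stu_id AND s.zone = e.zone. A NULL in a compared column never satisfies the condition.
- s[0] stu_id=NULL, zone=NU → no match; kept with NULLs on the e side.
- s[1] stu_id=5, zone=CR → no match; kept with NULLs on the e side.
- s[2] stu_id=9, zone=CR → no match; kept with NULLs on the e side.
- s[3] stu_id=9, zone=CR → no match; kept with NULLs on the e side.
- s[4] stu_id=2, zone=DM → no match; kept with NULLs on the e side.
- plus 7 unmatched e row(s), each kept with NULL s columns.

(A, NULL, NULL); (A, NULL, NULL); (B, NULL, NULL); (C, NULL, NULL); (C, NULL, NULL); (D, NULL, NULL); (NULL, 2, Liam); (NULL, 5, Vik); (NULL, 9, Alice); (NULL, 9, Eve); (NULL, NULL, Vik); (NULL, NULL, NULL)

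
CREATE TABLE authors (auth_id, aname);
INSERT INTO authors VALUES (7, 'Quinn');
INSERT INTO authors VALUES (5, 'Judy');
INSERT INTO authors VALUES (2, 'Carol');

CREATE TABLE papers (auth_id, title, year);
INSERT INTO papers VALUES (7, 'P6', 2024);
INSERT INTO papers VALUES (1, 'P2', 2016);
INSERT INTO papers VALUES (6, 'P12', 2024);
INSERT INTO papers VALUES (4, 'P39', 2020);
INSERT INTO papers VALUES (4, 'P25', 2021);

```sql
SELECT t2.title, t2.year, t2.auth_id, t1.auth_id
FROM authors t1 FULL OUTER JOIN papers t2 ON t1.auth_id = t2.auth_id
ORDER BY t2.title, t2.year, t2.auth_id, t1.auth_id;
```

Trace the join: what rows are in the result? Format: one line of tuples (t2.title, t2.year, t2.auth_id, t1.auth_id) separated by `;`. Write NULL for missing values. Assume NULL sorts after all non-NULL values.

FULL OUTER JOIN keeps every row from both sides; unmatched rows get NULL for the other side's columns.
Matching on t1.auth_id = t2.auth_id.
- t1 row (auth_id=7): matches 1 t2 row(s) → 1 output row(s).
- t1 row (auth_id=5): no match → kept, t2 columns NULL.
- t1 row (auth_id=2): no match → kept, t2 columns NULL.
- 4 t2 row(s) had no t1 match → kept, t1 columns NULL.
After projecting and ordering:
t2.title | t2.year | t2.auth_id | t1.auth_id
P12 | 2024 | 6 | NULL
P2 | 2016 | 1 | NULL
P25 | 2021 | 4 | NULL
P39 | 2020 | 4 | NULL
P6 | 2024 | 7 | 7
NULL | NULL | NULL | 2
NULL | NULL | NULL | 5

(P12, 2024, 6, NULL); (P2, 2016, 1, NULL); (P25, 2021, 4, NULL); (P39, 2020, 4, NULL); (P6, 2024, 7, 7); (NULL, NULL, NULL, 2); (NULL, NULL, NULL, 5)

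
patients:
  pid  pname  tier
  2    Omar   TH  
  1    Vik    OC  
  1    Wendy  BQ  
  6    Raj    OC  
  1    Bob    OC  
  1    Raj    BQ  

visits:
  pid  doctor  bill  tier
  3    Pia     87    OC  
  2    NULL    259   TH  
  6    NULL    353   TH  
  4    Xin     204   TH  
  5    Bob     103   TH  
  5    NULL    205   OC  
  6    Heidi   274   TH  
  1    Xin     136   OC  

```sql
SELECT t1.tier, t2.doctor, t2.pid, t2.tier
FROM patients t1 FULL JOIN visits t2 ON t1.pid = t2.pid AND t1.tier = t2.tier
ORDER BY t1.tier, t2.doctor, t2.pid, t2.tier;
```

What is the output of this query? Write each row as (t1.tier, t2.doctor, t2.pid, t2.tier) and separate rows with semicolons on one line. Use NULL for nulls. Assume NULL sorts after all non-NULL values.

FULL OUTER JOIN keeps every row from both sides; unmatched rows get NULL for the other side's columns.
Matching on t1.pid = t2.pid AND t1.tier = t2.tier.
- t1 row (pid=2, tier=TH): matches 1 t2 row(s) → 1 output row(s).
- t1 row (pid=1, tier=OC): matches 1 t2 row(s) → 1 output row(s).
- t1 row (pid=1, tier=BQ): no match → kept, t2 columns NULL.
- t1 row (pid=6, tier=OC): no match → kept, t2 columns NULL.
- t1 row (pid=1, tier=OC): matches 1 t2 row(s) → 1 output row(s).
- t1 row (pid=1, tier=BQ): no match → kept, t2 columns NULL.
- 6 t2 row(s) had no t1 match → kept, t1 columns NULL.

(BQ, NULL, NULL, NULL); (BQ, NULL, NULL, NULL); (OC, Xin, 1, OC); (OC, Xin, 1, OC); (OC, NULL, NULL, NULL); (TH, NULL, 2, TH); (NULL, Bob, 5, TH); (NULL, Heidi, 6, TH); (NULL, Pia, 3, OC); (NULL, Xin, 4, TH); (NULL, NULL, 5, OC); (NULL, NULL, 6, TH)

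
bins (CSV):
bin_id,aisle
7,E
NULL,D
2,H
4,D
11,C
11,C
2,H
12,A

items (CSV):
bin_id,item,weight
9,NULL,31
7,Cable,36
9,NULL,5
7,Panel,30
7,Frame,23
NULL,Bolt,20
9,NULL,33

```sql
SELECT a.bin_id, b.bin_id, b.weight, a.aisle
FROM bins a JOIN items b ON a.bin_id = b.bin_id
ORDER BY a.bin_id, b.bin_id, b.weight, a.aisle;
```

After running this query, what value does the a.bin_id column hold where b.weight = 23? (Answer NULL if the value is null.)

INNER JOIN keeps only pairs where the ON condition holds.
Matching on a.bin_id = b.bin_id. A NULL in a compared column never satisfies the condition.
Matched pairs: 3.

7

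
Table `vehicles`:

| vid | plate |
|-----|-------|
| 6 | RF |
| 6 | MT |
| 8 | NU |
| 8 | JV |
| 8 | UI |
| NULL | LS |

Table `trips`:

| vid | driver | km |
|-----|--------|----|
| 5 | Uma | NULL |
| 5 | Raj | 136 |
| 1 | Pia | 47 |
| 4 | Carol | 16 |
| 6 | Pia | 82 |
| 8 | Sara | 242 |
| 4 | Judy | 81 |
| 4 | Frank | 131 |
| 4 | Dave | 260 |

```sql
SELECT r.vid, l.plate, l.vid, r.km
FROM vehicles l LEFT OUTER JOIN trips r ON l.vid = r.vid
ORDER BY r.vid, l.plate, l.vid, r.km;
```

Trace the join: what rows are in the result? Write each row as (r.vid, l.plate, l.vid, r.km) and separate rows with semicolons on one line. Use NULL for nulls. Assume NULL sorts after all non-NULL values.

(6, MT, 6, 82); (6, RF, 6, 82); (8, JV, 8, 242); (8, NU, 8, 242); (8, UI, 8, 242); (NULL, LS, NULL, NULL)

LEFT JOIN keeps every row from `vehicles`; unmatched rows get NULL for `trips`'s columns.
Matching on l.vid = r.vid. A NULL in a compared column never satisfies the condition.
- l row (vid=6): matches 1 r row(s) → 1 output row(s).
- l row (vid=6): matches 1 r row(s) → 1 output row(s).
- l row (vid=8): matches 1 r row(s) → 1 output row(s).
- l row (vid=8): matches 1 r row(s) → 1 output row(s).
- l row (vid=8): matches 1 r row(s) → 1 output row(s).
- l row (vid=NULL): no match → kept, r columns NULL.
After projecting and ordering:
r.vid | l.plate | l.vid | r.km
6 | MT | 6 | 82
6 | RF | 6 | 82
8 | JV | 8 | 242
8 | NU | 8 | 242
8 | UI | 8 | 242
NULL | LS | NULL | NULL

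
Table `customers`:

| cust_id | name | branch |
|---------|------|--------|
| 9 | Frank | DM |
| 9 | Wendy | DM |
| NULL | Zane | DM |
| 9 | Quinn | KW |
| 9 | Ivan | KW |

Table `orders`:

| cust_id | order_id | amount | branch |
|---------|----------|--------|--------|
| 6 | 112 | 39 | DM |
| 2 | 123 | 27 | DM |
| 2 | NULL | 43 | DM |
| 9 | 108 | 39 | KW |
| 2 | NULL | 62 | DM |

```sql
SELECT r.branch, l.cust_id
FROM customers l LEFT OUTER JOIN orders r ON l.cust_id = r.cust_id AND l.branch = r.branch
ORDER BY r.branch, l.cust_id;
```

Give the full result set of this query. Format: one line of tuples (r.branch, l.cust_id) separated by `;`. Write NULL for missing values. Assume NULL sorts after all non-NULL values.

LEFT JOIN keeps every row from `customers`; unmatched rows get NULL for `orders`'s columns.
Matching on l.cust_id = r.cust_id AND l.branch = r.branch. A NULL in a compared column never satisfies the condition.
- l row (cust_id=9, branch=DM): no match → kept, r columns NULL.
- l row (cust_id=9, branch=DM): no match → kept, r columns NULL.
- l row (cust_id=NULL, branch=DM): no match → kept, r columns NULL.
- l row (cust_id=9, branch=KW): matches 1 r row(s) → 1 output row(s).
- l row (cust_id=9, branch=KW): matches 1 r row(s) → 1 output row(s).
After projecting and ordering:
r.branch | l.cust_id
KW | 9
KW | 9
NULL | 9
NULL | 9
NULL | NULL

(KW, 9); (KW, 9); (NULL, 9); (NULL, 9); (NULL, NULL)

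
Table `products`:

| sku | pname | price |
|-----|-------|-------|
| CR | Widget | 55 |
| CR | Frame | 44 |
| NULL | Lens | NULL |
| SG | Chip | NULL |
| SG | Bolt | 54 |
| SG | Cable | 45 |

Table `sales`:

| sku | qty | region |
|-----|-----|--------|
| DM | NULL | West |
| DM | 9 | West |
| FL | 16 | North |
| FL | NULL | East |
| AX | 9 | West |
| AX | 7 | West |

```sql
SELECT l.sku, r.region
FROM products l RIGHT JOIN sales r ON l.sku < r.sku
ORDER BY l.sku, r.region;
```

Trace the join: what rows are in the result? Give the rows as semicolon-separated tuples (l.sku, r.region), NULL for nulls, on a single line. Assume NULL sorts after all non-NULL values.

(CR, East); (CR, East); (CR, North); (CR, North); (CR, West); (CR, West); (CR, West); (CR, West); (NULL, West); (NULL, West)

RIGHT JOIN keeps every row from `sales`; unmatched rows get NULL for `products`'s columns.
Matching on l.sku < r.sku. A NULL in a compared column never satisfies the condition.
Matched pairs: 8; unmatched r rows kept: 2.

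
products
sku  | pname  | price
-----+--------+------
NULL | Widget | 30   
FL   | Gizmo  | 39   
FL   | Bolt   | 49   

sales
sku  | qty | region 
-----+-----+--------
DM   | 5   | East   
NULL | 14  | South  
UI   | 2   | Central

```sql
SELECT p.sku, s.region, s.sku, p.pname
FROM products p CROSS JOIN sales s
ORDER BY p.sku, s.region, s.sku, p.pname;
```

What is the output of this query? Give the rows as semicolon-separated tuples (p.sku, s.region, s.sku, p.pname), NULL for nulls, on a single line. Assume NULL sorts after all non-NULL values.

(FL, Central, UI, Bolt); (FL, Central, UI, Gizmo); (FL, East, DM, Bolt); (FL, East, DM, Gizmo); (FL, South, NULL, Bolt); (FL, South, NULL, Gizmo); (NULL, Central, UI, Widget); (NULL, East, DM, Widget); (NULL, South, NULL, Widget)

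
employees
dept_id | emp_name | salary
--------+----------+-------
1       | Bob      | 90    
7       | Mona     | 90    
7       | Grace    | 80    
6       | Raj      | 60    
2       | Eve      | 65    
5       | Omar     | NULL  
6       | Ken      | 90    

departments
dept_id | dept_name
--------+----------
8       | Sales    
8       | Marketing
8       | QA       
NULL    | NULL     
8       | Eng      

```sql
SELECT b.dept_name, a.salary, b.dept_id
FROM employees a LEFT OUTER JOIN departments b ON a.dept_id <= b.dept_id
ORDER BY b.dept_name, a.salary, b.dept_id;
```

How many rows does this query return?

28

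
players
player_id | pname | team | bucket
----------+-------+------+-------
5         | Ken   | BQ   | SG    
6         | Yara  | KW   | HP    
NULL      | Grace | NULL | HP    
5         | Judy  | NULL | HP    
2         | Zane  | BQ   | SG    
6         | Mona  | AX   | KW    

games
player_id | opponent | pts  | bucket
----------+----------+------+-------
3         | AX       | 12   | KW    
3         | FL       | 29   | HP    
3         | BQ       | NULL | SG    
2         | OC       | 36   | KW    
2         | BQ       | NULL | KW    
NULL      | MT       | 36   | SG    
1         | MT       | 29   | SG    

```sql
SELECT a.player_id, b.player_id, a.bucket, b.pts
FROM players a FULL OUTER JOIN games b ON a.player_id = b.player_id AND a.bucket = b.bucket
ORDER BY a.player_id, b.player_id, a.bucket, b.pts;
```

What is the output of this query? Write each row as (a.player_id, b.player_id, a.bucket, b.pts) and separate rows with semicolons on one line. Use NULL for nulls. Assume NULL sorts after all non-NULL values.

(2, NULL, SG, NULL); (5, NULL, HP, NULL); (5, NULL, SG, NULL); (6, NULL, HP, NULL); (6, NULL, KW, NULL); (NULL, 1, NULL, 29); (NULL, 2, NULL, 36); (NULL, 2, NULL, NULL); (NULL, 3, NULL, 12); (NULL, 3, NULL, 29); (NULL, 3, NULL, NULL); (NULL, NULL, HP, NULL); (NULL, NULL, NULL, 36)

FULL OUTER JOIN keeps every row from both sides; unmatched rows get NULL for the other side's columns.
Matching on a.player_id = b.player_id AND a.bucket = b.bucket. A NULL in a compared column never satisfies the condition.
- player_id=5, bucket=SG: no b row matches, row kept with b columns NULL.
- player_id=6, bucket=HP: no b row matches, row kept with b columns NULL.
- player_id=NULL, bucket=HP: no b row matches, row kept with b columns NULL.
- player_id=5, bucket=HP: no b row matches, row kept with b columns NULL.
- player_id=2, bucket=SG: no b row matches, row kept with b columns NULL.
- player_id=6, bucket=KW: no b row matches, row kept with b columns NULL.
- 7 b row(s) had no a match → kept, a columns NULL.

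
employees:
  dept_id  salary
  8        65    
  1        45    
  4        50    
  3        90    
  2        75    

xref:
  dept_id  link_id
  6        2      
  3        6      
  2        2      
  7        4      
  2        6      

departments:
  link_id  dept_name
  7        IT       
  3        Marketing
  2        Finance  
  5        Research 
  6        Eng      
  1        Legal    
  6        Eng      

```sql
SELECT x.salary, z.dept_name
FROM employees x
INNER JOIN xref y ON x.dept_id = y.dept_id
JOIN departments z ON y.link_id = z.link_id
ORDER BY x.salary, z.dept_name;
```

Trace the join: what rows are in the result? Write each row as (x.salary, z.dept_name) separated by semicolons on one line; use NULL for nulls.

Step 1 — x INNER JOIN y on dept_id → 3 row(s).
Then INNER JOIN `departments z` on link_id: keep only rows whose y.link_id appears in z.

(75, Eng); (75, Eng); (75, Finance); (90, Eng); (90, Eng)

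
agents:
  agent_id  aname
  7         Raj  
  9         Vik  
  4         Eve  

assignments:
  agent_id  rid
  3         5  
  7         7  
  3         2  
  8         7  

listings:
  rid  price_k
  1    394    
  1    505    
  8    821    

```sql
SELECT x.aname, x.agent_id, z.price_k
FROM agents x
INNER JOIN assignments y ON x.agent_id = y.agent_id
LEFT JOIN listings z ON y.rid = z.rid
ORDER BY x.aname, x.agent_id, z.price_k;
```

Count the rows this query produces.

Step 1 — x INNER JOIN y on agent_id → 1 row(s).
Then LEFT JOIN `listings z` on rid: each of those 1 rows is kept; rows whose y.rid has no match in z get NULL for z's columns.
Result: 1 row(s).

1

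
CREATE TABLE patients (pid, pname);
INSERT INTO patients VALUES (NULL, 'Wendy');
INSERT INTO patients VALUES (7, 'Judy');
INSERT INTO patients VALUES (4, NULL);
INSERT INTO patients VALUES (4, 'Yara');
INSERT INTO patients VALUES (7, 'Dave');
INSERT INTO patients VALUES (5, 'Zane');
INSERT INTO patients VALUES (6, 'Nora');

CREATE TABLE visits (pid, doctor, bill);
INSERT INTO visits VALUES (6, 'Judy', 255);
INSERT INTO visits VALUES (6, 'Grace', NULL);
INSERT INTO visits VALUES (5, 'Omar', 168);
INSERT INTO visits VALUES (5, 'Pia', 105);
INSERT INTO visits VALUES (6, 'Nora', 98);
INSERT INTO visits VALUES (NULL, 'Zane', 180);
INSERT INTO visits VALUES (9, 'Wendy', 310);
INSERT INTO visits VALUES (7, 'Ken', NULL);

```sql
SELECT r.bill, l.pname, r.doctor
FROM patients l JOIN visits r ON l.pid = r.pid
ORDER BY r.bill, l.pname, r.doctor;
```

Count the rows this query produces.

INNER JOIN keeps only pairs where the ON condition holds.
Matching on l.pid = r.pid. A NULL in a compared column never satisfies the condition.
Matched pairs: 7.
Total: 7 rows.

7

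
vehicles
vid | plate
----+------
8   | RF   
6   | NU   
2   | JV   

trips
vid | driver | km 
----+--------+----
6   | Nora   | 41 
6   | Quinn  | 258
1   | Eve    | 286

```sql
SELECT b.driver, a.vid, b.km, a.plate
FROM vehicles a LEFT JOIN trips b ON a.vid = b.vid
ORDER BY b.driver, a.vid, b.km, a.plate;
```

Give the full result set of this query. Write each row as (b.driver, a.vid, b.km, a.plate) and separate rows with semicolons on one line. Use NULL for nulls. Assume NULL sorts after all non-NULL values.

(Nora, 6, 41, NU); (Quinn, 6, 258, NU); (NULL, 2, NULL, JV); (NULL, 8, NULL, RF)

LEFT JOIN keeps every row from `vehicles`; unmatched rows get NULL for `trips`'s columns.
Matching on a.vid = b.vid.
- a[0] vid=8 → no match; kept with NULLs on the b side.
- a[1] vid=6 → 2 match(es) in b → 2 row(s).
- a[2] vid=2 → no match; kept with NULLs on the b side.
After projecting and ordering:
b.driver | a.vid | b.km | a.plate
Nora | 6 | 41 | NU
Quinn | 6 | 258 | NU
NULL | 2 | NULL | JV
NULL | 8 | NULL | RF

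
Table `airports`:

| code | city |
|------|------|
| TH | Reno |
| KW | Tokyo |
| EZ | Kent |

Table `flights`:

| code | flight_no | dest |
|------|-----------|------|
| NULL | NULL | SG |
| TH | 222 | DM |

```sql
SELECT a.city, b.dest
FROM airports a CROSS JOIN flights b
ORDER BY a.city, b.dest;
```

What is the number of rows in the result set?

6

CROSS JOIN pairs every row of `airports` with every row of `flights`: 3 × 2 = 6 rows.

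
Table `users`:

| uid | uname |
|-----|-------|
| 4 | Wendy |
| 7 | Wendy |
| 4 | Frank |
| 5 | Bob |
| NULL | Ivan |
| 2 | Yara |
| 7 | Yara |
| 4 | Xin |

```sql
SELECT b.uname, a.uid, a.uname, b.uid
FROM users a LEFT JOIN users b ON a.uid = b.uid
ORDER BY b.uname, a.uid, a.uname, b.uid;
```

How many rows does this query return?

LEFT JOIN keeps every row from `users a`; unmatched rows get NULL for `users b`'s columns.
Matching on a.uid = b.uid. A NULL in a compared column never satisfies the condition.
- uid=4: 3 matching b row(s), so 3 row(s) emitted.
- uid=7: 2 matching b row(s), so 2 row(s) emitted.
- uid=4: 3 matching b row(s), so 3 row(s) emitted.
- uid=5: 1 matching b row(s), so 1 row(s) emitted.
- uid=NULL: no b row matches, row kept with b columns NULL.
- uid=2: 1 matching b row(s), so 1 row(s) emitted.
- uid=7: 2 matching b row(s), so 2 row(s) emitted.
- uid=4: 3 matching b row(s), so 3 row(s) emitted.
Total: 15 matched + 1 padded = 16 rows.

16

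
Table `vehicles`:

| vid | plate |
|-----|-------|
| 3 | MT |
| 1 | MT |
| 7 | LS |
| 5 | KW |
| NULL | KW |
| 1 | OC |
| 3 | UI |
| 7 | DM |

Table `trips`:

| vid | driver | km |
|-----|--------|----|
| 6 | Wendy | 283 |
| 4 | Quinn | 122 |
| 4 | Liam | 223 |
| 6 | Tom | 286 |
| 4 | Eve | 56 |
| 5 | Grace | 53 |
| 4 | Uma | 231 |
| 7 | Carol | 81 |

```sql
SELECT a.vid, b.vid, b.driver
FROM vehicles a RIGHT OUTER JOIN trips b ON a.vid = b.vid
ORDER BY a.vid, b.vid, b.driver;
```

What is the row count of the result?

9

RIGHT JOIN keeps every row from `trips`; unmatched rows get NULL for `vehicles`'s columns.
Matching on a.vid = b.vid. A NULL in a compared column never satisfies the condition.
- vid=3: no matching b row.
- vid=1: no matching b row.
- vid=7: 1 matching b row(s), so 1 row(s) emitted.
- vid=5: 1 matching b row(s), so 1 row(s) emitted.
- vid=NULL: no matching b row.
- vid=1: no matching b row.
- vid=3: no matching b row.
- vid=7: 1 matching b row(s), so 1 row(s) emitted.
- plus 6 unmatched b row(s), each kept with NULL a columns.
Total: 3 matched + 6 padded = 9 rows.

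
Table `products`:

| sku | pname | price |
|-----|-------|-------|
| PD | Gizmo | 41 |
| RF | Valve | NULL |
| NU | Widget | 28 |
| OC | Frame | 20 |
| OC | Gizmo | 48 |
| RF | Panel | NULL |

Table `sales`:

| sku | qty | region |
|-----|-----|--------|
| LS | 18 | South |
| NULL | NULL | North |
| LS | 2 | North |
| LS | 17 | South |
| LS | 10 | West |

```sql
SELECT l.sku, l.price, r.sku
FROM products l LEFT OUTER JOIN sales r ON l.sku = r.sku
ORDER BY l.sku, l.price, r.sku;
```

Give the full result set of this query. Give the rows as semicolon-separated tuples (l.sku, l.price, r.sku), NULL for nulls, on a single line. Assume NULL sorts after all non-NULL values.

LEFT JOIN keeps every row from `products`; unmatched rows get NULL for `sales`'s columns.
Matching on l.sku = r.sku. A NULL in a compared column never satisfies the condition.
Matched pairs: 0; unmatched l rows kept: 6.

(NU, 28, NULL); (OC, 20, NULL); (OC, 48, NULL); (PD, 41, NULL); (RF, NULL, NULL); (RF, NULL, NULL)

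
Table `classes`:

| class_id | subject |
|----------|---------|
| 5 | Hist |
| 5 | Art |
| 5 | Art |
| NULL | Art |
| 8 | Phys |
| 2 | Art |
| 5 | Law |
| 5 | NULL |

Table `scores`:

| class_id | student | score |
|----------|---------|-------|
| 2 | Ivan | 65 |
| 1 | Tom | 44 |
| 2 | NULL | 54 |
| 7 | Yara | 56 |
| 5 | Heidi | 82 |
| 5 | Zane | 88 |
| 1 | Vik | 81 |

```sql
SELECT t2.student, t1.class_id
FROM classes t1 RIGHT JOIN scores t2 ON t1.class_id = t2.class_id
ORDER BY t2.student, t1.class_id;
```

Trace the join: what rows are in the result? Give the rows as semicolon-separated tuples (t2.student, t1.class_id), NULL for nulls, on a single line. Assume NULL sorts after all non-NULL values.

RIGHT JOIN keeps every row from `scores`; unmatched rows get NULL for `classes`'s columns.
Matching on t1.class_id = t2.class_id. A NULL in a compared column never satisfies the condition.
Matched pairs: 12; unmatched t2 rows kept: 3.

(Heidi, 5); (Heidi, 5); (Heidi, 5); (Heidi, 5); (Heidi, 5); (Ivan, 2); (Tom, NULL); (Vik, NULL); (Yara, NULL); (Zane, 5); (Zane, 5); (Zane, 5); (Zane, 5); (Zane, 5); (NULL, 2)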